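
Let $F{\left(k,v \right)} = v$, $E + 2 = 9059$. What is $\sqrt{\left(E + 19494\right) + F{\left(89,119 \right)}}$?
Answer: $\sqrt{28670} \approx 169.32$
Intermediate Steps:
$E = 9057$ ($E = -2 + 9059 = 9057$)
$\sqrt{\left(E + 19494\right) + F{\left(89,119 \right)}} = \sqrt{\left(9057 + 19494\right) + 119} = \sqrt{28551 + 119} = \sqrt{28670}$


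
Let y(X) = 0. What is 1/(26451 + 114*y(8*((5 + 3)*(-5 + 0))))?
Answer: 1/26451 ≈ 3.7806e-5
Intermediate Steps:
1/(26451 + 114*y(8*((5 + 3)*(-5 + 0)))) = 1/(26451 + 114*0) = 1/(26451 + 0) = 1/26451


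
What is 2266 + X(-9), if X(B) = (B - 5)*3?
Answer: 2224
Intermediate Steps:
X(B) = -15 + 3*B (X(B) = (-5 + B)*3 = -15 + 3*B)
2266 + X(-9) = 2266 + (-15 + 3*(-9)) = 2266 + (-15 - 27) = 2266 - 42 = 2224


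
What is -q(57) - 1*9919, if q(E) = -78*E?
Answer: -5473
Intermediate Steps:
-q(57) - 1*9919 = -(-78)*57 - 1*9919 = -1*(-4446) - 9919 = 4446 - 9919 = -5473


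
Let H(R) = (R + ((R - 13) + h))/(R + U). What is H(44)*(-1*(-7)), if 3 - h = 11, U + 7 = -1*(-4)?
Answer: 469/41 ≈ 11.439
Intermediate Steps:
U = -3 (U = -7 - 1*(-4) = -7 + 4 = -3)
h = -8 (h = 3 - 1*11 = 3 - 11 = -8)
H(R) = (-21 + 2*R)/(-3 + R) (H(R) = (R + ((R - 13) - 8))/(R - 3) = (R + ((-13 + R) - 8))/(-3 + R) = (R + (-21 + R))/(-3 + R) = (-21 + 2*R)/(-3 + R))
H(44)*(-1*(-7)) = ((-21 + 2*44)/(-3 + 44))*(-1*(-7)) = ((-21 + 88)/41)*7 = ((1/41)*67)*7 = (67/41)*7 = 469/41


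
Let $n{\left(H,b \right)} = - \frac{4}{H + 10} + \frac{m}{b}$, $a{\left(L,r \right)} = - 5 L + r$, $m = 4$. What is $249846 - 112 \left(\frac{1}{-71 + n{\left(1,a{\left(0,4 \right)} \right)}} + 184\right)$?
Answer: $\frac{88715722}{387} \approx 2.2924 \cdot 10^{5}$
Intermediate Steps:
$a{\left(L,r \right)} = r - 5 L$
$n{\left(H,b \right)} = - \frac{4}{10 + H} + \frac{4}{b}$ ($n{\left(H,b \right)} = - \frac{4}{H + 10} + \frac{4}{b} = - \frac{4}{10 + H} + \frac{4}{b}$)
$249846 - 112 \left(\frac{1}{-71 + n{\left(1,a{\left(0,4 \right)} \right)}} + 184\right) = 249846 - 112 \left(\frac{1}{-71 + \frac{4 \left(10 + 1 - \left(4 - 0\right)\right)}{\left(4 - 0\right) \left(10 + 1\right)}} + 184\right) = 249846 - 112 \left(\frac{1}{-71 + \frac{4 \left(10 + 1 - \left(4 + 0\right)\right)}{\left(4 + 0\right) 11}} + 184\right) = 249846 - 112 \left(\frac{1}{-71 + 4 \cdot \frac{1}{4} \cdot \frac{1}{11} \left(10 + 1 - 4\right)} + 184\right) = 249846 - 112 \left(\frac{1}{-71 + 4 \cdot \frac{1}{4} \cdot \frac{1}{11} \cdot 7} + 184\right) = 249846 - 112 \left(\frac{1}{-71 + \frac{7}{11}} + 184\right) = 249846 - 112 \left(\frac{1}{- \frac{774}{11}} + 184\right) = 249846 - 112 \left(- \frac{11}{774} + 184\right) = 249846 - 112 \cdot \frac{142405}{774} = 249846 - \frac{7974680}{387} = \frac{88715722}{387}$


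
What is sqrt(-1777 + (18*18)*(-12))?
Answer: I*sqrt(5665) ≈ 75.266*I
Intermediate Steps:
sqrt(-1777 + (18*18)*(-12)) = sqrt(-1777 + 324*(-12)) = sqrt(-1777 - 3888) = sqrt(-5665) = I*sqrt(5665)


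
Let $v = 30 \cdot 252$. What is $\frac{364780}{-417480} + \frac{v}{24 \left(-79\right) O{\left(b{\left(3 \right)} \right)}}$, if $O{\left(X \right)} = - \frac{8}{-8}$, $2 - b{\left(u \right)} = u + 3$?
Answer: $- \frac{8016191}{1649046} \approx -4.8611$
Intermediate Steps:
$b{\left(u \right)} = -1 - u$ ($b{\left(u \right)} = 2 - \left(u + 3\right) = 2 - \left(3 + u\right) = -1 - u$)
$O{\left(X \right)} = 1$ ($O{\left(X \right)} = \left(-8\right) \left(- \frac{1}{8}\right) = 1$)
$v = 7560$
$\frac{364780}{-417480} + \frac{v}{24 \left(-79\right) O{\left(b{\left(3 \right)} \right)}} = \frac{364780}{-417480} + \frac{7560}{24 \left(-79\right) 1} = 364780 \left(- \frac{1}{417480}\right) + \frac{7560}{\left(-1896\right) 1} = - \frac{18239}{20874} + \frac{7560}{-1896} = - \frac{18239}{20874} + 7560 \left(- \frac{1}{1896}\right) = - \frac{18239}{20874} - \frac{315}{79} = - \frac{8016191}{1649046}$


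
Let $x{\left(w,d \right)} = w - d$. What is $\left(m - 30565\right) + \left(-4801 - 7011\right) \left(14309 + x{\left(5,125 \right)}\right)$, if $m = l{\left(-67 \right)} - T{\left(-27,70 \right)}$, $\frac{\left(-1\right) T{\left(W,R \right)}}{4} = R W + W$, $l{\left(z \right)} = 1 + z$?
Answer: $-167638767$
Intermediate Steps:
$T{\left(W,R \right)} = - 4 W - 4 R W$ ($T{\left(W,R \right)} = - 4 \left(R W + W\right) = - 4 \left(W + R W\right) = - 4 W - 4 R W$)
$m = -7734$ ($m = \left(1 - 67\right) - \left(-4\right) \left(-27\right) \left(1 + 70\right) = -66 - \left(-4\right) \left(-27\right) 71 = -66 - 7668 = -7734$)
$\left(m - 30565\right) + \left(-4801 - 7011\right) \left(14309 + x{\left(5,125 \right)}\right) = \left(-7734 - 30565\right) + \left(-4801 - 7011\right) \left(14309 + \left(5 - 125\right)\right) = -38299 - 11812 \left(14309 + \left(5 - 125\right)\right) = -38299 - 11812 \left(14309 - 120\right) = -38299 - 167600468 = -167638767$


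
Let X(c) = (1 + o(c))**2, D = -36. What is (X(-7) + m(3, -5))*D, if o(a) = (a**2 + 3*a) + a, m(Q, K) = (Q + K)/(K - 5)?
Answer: -87156/5 ≈ -17431.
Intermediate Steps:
m(Q, K) = (K + Q)/(-5 + K)
o(a) = a**2 + 4*a
X(c) = (1 + c*(4 + c))**2
(X(-7) + m(3, -5))*D = ((1 - 7*(4 - 7))**2 + (-5 + 3)/(-5 - 5))*(-36) = ((1 - 7*(-3))**2 - 2/(-10))*(-36) = ((1 + 21)**2 - 1/10*(-2))*(-36) = (22**2 + 1/5)*(-36) = (484 + 1/5)*(-36) = (2421/5)*(-36) = -87156/5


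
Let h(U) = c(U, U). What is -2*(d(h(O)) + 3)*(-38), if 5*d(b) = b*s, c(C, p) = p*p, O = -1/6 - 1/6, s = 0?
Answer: 228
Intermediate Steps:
O = -⅓ (O = -1*⅙ - 1*⅙ = -⅙ - ⅙ = -⅓ ≈ -0.33333)
c(C, p) = p²
h(U) = U²
d(b) = 0 (d(b) = (b*0)/5 = (⅕)*0 = 0)
-2*(d(h(O)) + 3)*(-38) = -2*(0 + 3)*(-38) = -2*3*(-38) = -6*(-38) = 228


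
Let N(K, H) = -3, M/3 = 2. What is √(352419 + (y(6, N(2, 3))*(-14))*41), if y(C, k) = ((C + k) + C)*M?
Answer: √321423 ≈ 566.94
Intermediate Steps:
M = 6 (M = 3*2 = 6)
y(C, k) = 6*k + 12*C (y(C, k) = ((C + k) + C)*6 = (k + 2*C)*6 = 6*k + 12*C)
√(352419 + (y(6, N(2, 3))*(-14))*41) = √(352419 + ((6*(-3) + 12*6)*(-14))*41) = √(352419 + ((-18 + 72)*(-14))*41) = √(352419 + (54*(-14))*41) = √(352419 - 756*41) = √(352419 - 30996) = √321423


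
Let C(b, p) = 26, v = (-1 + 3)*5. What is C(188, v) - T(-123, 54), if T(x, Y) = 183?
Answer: -157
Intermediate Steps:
v = 10 (v = 2*5 = 10)
C(188, v) - T(-123, 54) = 26 - 1*183 = 26 - 183 = -157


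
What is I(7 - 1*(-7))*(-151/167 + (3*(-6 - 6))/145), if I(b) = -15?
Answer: 83721/4843 ≈ 17.287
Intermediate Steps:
I(7 - 1*(-7))*(-151/167 + (3*(-6 - 6))/145) = -15*(-151/167 + (3*(-6 - 6))/145) = -15*(-151*1/167 + (3*(-12))*(1/145)) = -15*(-151/167 - 36*1/145) = -15*(-151/167 - 36/145) = -15*(-27907/24215) = 83721/4843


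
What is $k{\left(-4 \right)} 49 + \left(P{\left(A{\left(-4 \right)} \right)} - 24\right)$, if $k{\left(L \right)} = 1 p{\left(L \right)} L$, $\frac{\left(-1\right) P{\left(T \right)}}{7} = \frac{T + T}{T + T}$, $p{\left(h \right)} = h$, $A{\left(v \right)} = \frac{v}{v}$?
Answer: $753$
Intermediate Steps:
$A{\left(v \right)} = 1$
$P{\left(T \right)} = -7$ ($P{\left(T \right)} = - 7 \frac{T + T}{T + T} = - 7 \frac{2 T}{2 T} = - 7 \cdot 2 T \frac{1}{2 T} = \left(-7\right) 1 = -7$)
$k{\left(L \right)} = L^{2}$ ($k{\left(L \right)} = 1 L L = L L = L^{2}$)
$k{\left(-4 \right)} 49 + \left(P{\left(A{\left(-4 \right)} \right)} - 24\right) = \left(-4\right)^{2} \cdot 49 - 31 = 16 \cdot 49 - 31 = 784 - 31 = 753$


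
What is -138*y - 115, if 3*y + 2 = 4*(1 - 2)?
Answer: 161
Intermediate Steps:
y = -2 (y = -⅔ + (4*(1 - 2))/3 = -⅔ + (4*(-1))/3 = -⅔ + (⅓)*(-4) = -⅔ - 4/3 = -2)
-138*y - 115 = -138*(-2) - 115 = 276 - 115 = 161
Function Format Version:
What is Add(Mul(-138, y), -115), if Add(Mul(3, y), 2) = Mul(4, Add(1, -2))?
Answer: 161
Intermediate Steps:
y = -2 (y = Add(Rational(-2, 3), Mul(Rational(1, 3), Mul(4, Add(1, -2)))) = Add(Rational(-2, 3), Mul(Rational(1, 3), Mul(4, -1))) = Add(Rational(-2, 3), Mul(Rational(1, 3), -4)) = Add(Rational(-2, 3), Rational(-4, 3)) = -2)
Add(Mul(-138, y), -115) = Add(Mul(-138, -2), -115) = Add(276, -115) = 161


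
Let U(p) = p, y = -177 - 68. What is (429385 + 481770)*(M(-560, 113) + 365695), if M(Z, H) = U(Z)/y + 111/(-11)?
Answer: 3665174875810/11 ≈ 3.3320e+11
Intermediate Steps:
y = -245
M(Z, H) = -111/11 - Z/245 (M(Z, H) = Z/(-245) + 111/(-11) = Z*(-1/245) + 111*(-1/11) = -Z/245 - 111/11 = -111/11 - Z/245)
(429385 + 481770)*(M(-560, 113) + 365695) = (429385 + 481770)*((-111/11 - 1/245*(-560)) + 365695) = 911155*((-111/11 + 16/7) + 365695) = 911155*(-601/77 + 365695) = 911155*(28157914/77) = 3665174875810/11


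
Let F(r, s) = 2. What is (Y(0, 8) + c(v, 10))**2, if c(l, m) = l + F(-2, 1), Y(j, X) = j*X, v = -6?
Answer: 16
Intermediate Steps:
Y(j, X) = X*j
c(l, m) = 2 + l (c(l, m) = l + 2 = 2 + l)
(Y(0, 8) + c(v, 10))**2 = (8*0 + (2 - 6))**2 = (0 - 4)**2 = (-4)**2 = 16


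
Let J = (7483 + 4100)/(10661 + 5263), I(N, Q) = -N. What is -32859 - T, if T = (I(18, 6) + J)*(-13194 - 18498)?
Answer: -770008302/1327 ≈ -5.8026e+5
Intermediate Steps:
J = 3861/5308 (J = 11583/15924 = 11583*(1/15924) = 3861/5308 ≈ 0.72739)
T = 726404409/1327 (T = (-1*18 + 3861/5308)*(-13194 - 18498) = (-18 + 3861/5308)*(-31692) = -91683/5308*(-31692) = 726404409/1327 ≈ 5.4740e+5)
-32859 - T = -32859 - 1*726404409/1327 = -32859 - 726404409/1327 = -770008302/1327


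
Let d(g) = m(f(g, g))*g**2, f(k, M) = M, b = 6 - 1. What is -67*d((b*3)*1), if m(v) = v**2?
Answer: -3391875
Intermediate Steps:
b = 5
d(g) = g**4 (d(g) = g**2*g**2 = g**4)
-67*d((b*3)*1) = -67*((5*3)*1)**4 = -67*(15*1)**4 = -67*15**4 = -67*50625 = -3391875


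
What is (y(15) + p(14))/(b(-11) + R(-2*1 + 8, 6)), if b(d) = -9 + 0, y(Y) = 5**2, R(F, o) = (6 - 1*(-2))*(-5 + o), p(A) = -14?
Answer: -11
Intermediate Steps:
R(F, o) = -40 + 8*o (R(F, o) = (6 + 2)*(-5 + o) = 8*(-5 + o) = -40 + 8*o)
y(Y) = 25
b(d) = -9
(y(15) + p(14))/(b(-11) + R(-2*1 + 8, 6)) = (25 - 14)/(-9 + (-40 + 8*6)) = 11/(-9 + (-40 + 48)) = 11/(-9 + 8) = 11/(-1) = 11*(-1) = -11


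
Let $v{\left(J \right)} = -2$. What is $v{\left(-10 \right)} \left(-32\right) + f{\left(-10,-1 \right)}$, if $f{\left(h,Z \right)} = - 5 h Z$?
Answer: $14$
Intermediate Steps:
$f{\left(h,Z \right)} = - 5 Z h$
$v{\left(-10 \right)} \left(-32\right) + f{\left(-10,-1 \right)} = \left(-2\right) \left(-32\right) - \left(-5\right) \left(-10\right) = 64 - 50 = 14$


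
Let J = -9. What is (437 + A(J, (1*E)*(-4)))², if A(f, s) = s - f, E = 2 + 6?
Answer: 171396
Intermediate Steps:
E = 8
(437 + A(J, (1*E)*(-4)))² = (437 + ((1*8)*(-4) - 1*(-9)))² = (437 + (8*(-4) + 9))² = (437 + (-32 + 9))² = (437 - 23)² = 414² = 171396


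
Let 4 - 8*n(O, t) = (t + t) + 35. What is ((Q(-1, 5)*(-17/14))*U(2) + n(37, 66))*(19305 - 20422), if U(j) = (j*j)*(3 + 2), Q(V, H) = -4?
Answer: -4801983/56 ≈ -85750.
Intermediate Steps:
n(O, t) = -31/8 - t/4 (n(O, t) = ½ - ((t + t) + 35)/8 = ½ - (2*t + 35)/8 = ½ - (35 + 2*t)/8 = ½ + (-35/8 - t/4) = -31/8 - t/4)
U(j) = 5*j² (U(j) = j²*5 = 5*j²)
((Q(-1, 5)*(-17/14))*U(2) + n(37, 66))*(19305 - 20422) = ((-(-68)/14)*(5*2²) + (-31/8 - ¼*66))*(19305 - 20422) = ((-(-68)/14)*(5*4) + (-31/8 - 33/2))*(-1117) = (-4*(-17/14)*20 - 163/8)*(-1117) = ((34/7)*20 - 163/8)*(-1117) = (680/7 - 163/8)*(-1117) = (4299/56)*(-1117) = -4801983/56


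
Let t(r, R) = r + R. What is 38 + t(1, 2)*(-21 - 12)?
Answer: -61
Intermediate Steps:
t(r, R) = R + r
38 + t(1, 2)*(-21 - 12) = 38 + (2 + 1)*(-21 - 12) = 38 + 3*(-33) = 38 - 99 = -61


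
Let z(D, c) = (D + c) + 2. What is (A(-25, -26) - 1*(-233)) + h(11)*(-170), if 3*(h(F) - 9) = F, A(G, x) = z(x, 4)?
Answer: -5821/3 ≈ -1940.3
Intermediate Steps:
z(D, c) = 2 + D + c
A(G, x) = 6 + x (A(G, x) = 2 + x + 4 = 6 + x)
h(F) = 9 + F/3
(A(-25, -26) - 1*(-233)) + h(11)*(-170) = ((6 - 26) - 1*(-233)) + (9 + (⅓)*11)*(-170) = (-20 + 233) + (9 + 11/3)*(-170) = 213 + (38/3)*(-170) = 213 - 6460/3 = -5821/3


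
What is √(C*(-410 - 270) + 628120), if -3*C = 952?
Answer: 2*√1898790/3 ≈ 918.64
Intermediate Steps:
C = -952/3 (C = -⅓*952 = -952/3 ≈ -317.33)
√(C*(-410 - 270) + 628120) = √(-952*(-410 - 270)/3 + 628120) = √(-952/3*(-680) + 628120) = √(647360/3 + 628120) = √(2531720/3) = 2*√1898790/3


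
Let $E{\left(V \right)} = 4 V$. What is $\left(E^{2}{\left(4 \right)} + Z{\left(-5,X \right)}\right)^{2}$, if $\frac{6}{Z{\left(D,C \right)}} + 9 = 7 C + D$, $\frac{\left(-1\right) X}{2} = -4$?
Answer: $\frac{3214849}{49} \approx 65609.0$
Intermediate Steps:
$X = 8$ ($X = \left(-2\right) \left(-4\right) = 8$)
$Z{\left(D,C \right)} = \frac{6}{-9 + D + 7 C}$ ($Z{\left(D,C \right)} = \frac{6}{-9 + \left(7 C + D\right)} = \frac{6}{-9 + \left(D + 7 C\right)} = \frac{6}{-9 + D + 7 C}$)
$\left(E^{2}{\left(4 \right)} + Z{\left(-5,X \right)}\right)^{2} = \left(\left(4 \cdot 4\right)^{2} + \frac{6}{-9 - 5 + 7 \cdot 8}\right)^{2} = \left(16^{2} + \frac{6}{-9 - 5 + 56}\right)^{2} = \left(256 + \frac{6}{42}\right)^{2} = \left(256 + 6 \cdot \frac{1}{42}\right)^{2} = \left(256 + \frac{1}{7}\right)^{2} = \left(\frac{1793}{7}\right)^{2} = \frac{3214849}{49}$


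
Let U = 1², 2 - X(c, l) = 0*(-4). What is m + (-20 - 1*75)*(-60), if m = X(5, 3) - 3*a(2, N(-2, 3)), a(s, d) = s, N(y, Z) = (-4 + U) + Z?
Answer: 5696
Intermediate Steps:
X(c, l) = 2 (X(c, l) = 2 - 0*(-4) = 2 - 1*0 = 2 + 0 = 2)
U = 1
N(y, Z) = -3 + Z (N(y, Z) = (-4 + 1) + Z = -3 + Z)
m = -4 (m = 2 - 3*2 = 2 - 6 = -4)
m + (-20 - 1*75)*(-60) = -4 + (-20 - 1*75)*(-60) = -4 + (-20 - 75)*(-60) = -4 - 95*(-60) = -4 + 5700 = 5696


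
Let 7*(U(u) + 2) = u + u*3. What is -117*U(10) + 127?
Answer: -2153/7 ≈ -307.57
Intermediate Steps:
U(u) = -2 + 4*u/7 (U(u) = -2 + (u + u*3)/7 = -2 + (u + 3*u)/7 = -2 + (4*u)/7 = -2 + 4*u/7)
-117*U(10) + 127 = -117*(-2 + (4/7)*10) + 127 = -117*(-2 + 40/7) + 127 = -117*26/7 + 127 = -3042/7 + 127 = -2153/7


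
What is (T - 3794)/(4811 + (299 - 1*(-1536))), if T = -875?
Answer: -4669/6646 ≈ -0.70253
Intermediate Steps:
(T - 3794)/(4811 + (299 - 1*(-1536))) = (-875 - 3794)/(4811 + (299 - 1*(-1536))) = -4669/(4811 + (299 + 1536)) = -4669/(4811 + 1835) = -4669/6646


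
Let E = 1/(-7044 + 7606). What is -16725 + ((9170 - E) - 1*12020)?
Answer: -11001151/562 ≈ -19575.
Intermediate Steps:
E = 1/562 ≈ 0.0017794
-16725 + ((9170 - E) - 1*12020) = -16725 + ((9170 - 1*1/562) - 1*12020) = -16725 + ((9170 - 1/562) - 12020) = -16725 + (5153539/562 - 12020) = -16725 - 1601701/562 = -11001151/562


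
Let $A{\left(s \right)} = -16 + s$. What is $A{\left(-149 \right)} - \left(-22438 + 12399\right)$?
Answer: $9874$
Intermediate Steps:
$A{\left(-149 \right)} - \left(-22438 + 12399\right) = \left(-16 - 149\right) - \left(-22438 + 12399\right) = -165 - -10039 = -165 + 10039 = 9874$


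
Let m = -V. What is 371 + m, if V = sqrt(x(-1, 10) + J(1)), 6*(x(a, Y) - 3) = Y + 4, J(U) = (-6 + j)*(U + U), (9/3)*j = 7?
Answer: 371 - I*sqrt(2) ≈ 371.0 - 1.4142*I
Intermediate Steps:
j = 7/3 (j = (1/3)*7 = 7/3 ≈ 2.3333)
J(U) = -22*U/3 (J(U) = (-6 + 7/3)*(U + U) = -22*U/3)
x(a, Y) = 11/3 + Y/6 (x(a, Y) = 3 + (Y + 4)/6 = 3 + (4 + Y)/6 = 3 + (2/3 + Y/6) = 11/3 + Y/6)
V = I*sqrt(2) (V = sqrt((11/3 + (1/6)*10) - 22/3*1) = sqrt((11/3 + 5/3) - 22/3) = sqrt(16/3 - 22/3) = sqrt(-2) = I*sqrt(2) ≈ 1.4142*I)
m = -I*sqrt(2) ≈ -1.4142*I
371 + m = 371 - I*sqrt(2)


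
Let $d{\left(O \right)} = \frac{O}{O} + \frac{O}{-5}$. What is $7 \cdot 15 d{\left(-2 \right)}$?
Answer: $147$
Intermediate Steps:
$d{\left(O \right)} = 1 - \frac{O}{5}$ ($d{\left(O \right)} = 1 + O \left(- \frac{1}{5}\right) = 1 - \frac{O}{5}$)
$7 \cdot 15 d{\left(-2 \right)} = 7 \cdot 15 \left(1 - - \frac{2}{5}\right) = 105 \left(1 + \frac{2}{5}\right) = 105 \cdot \frac{7}{5} = 147$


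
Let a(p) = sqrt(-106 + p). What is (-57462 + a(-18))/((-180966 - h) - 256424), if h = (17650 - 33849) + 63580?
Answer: 57462/484771 - 2*I*sqrt(31)/484771 ≈ 0.11853 - 2.2971e-5*I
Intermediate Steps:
h = 47381 (h = -16199 + 63580 = 47381)
(-57462 + a(-18))/((-180966 - h) - 256424) = (-57462 + sqrt(-106 - 18))/((-180966 - 1*47381) - 256424) = (-57462 + sqrt(-124))/((-180966 - 47381) - 256424) = (-57462 + 2*I*sqrt(31))/(-228347 - 256424) = (-57462 + 2*I*sqrt(31))/(-484771) = (-57462 + 2*I*sqrt(31))*(-1/484771) = 57462/484771 - 2*I*sqrt(31)/484771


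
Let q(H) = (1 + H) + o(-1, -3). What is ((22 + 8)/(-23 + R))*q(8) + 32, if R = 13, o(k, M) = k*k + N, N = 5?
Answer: -13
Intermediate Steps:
o(k, M) = 5 + k² (o(k, M) = k*k + 5 = k² + 5 = 5 + k²)
q(H) = 7 + H (q(H) = (1 + H) + (5 + (-1)²) = (1 + H) + (5 + 1) = (1 + H) + 6 = 7 + H)
((22 + 8)/(-23 + R))*q(8) + 32 = ((22 + 8)/(-23 + 13))*(7 + 8) + 32 = (30/(-10))*15 + 32 = (30*(-⅒))*15 + 32 = -3*15 + 32 = -45 + 32 = -13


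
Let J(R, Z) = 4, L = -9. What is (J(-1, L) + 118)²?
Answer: 14884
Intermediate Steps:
(J(-1, L) + 118)² = (4 + 118)² = 122² = 14884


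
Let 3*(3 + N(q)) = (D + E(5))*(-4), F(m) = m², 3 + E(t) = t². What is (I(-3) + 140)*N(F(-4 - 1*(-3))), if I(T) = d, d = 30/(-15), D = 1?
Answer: -4646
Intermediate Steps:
d = -2 (d = 30*(-1/15) = -2)
E(t) = -3 + t²
I(T) = -2
N(q) = -101/3 (N(q) = -3 + ((1 + (-3 + 5²))*(-4))/3 = -3 + ((1 + (-3 + 25))*(-4))/3 = -3 + ((1 + 22)*(-4))/3 = -3 + (23*(-4))/3 = -3 + (⅓)*(-92) = -3 - 92/3 = -101/3)
(I(-3) + 140)*N(F(-4 - 1*(-3))) = (-2 + 140)*(-101/3) = 138*(-101/3) = -4646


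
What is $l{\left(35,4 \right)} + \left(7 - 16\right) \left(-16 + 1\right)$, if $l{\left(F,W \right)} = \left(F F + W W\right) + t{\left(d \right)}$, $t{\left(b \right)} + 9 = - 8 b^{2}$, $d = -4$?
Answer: $1239$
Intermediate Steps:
$t{\left(b \right)} = -9 - 8 b^{2}$
$l{\left(F,W \right)} = -137 + F^{2} + W^{2}$ ($l{\left(F,W \right)} = \left(F F + W W\right) - \left(9 + 8 \left(-4\right)^{2}\right) = \left(F^{2} + W^{2}\right) - 137 = -137 + F^{2} + W^{2}$)
$l{\left(35,4 \right)} + \left(7 - 16\right) \left(-16 + 1\right) = \left(-137 + 35^{2} + 4^{2}\right) + \left(7 - 16\right) \left(-16 + 1\right) = \left(-137 + 1225 + 16\right) - -135 = 1104 + 135 = 1239$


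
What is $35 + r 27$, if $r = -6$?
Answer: $-127$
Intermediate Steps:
$35 + r 27 = 35 - 162 = -127$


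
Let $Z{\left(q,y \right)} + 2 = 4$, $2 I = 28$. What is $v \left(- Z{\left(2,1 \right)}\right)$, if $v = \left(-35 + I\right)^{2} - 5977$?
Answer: $11072$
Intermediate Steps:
$I = 14$ ($I = \frac{1}{2} \cdot 28 = 14$)
$Z{\left(q,y \right)} = 2$ ($Z{\left(q,y \right)} = -2 + 4 = 2$)
$v = -5536$ ($v = \left(-35 + 14\right)^{2} - 5977 = \left(-21\right)^{2} - 5977 = 441 - 5977 = -5536$)
$v \left(- Z{\left(2,1 \right)}\right) = - 5536 \left(\left(-1\right) 2\right) = \left(-5536\right) \left(-2\right) = 11072$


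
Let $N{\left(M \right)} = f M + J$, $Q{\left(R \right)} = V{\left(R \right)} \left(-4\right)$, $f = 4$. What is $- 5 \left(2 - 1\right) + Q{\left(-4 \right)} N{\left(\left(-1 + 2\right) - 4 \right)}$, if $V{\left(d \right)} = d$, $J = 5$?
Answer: $-117$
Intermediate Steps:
$Q{\left(R \right)} = - 4 R$ ($Q{\left(R \right)} = R \left(-4\right) = - 4 R$)
$N{\left(M \right)} = 5 + 4 M$ ($N{\left(M \right)} = 4 M + 5 = 5 + 4 M$)
$- 5 \left(2 - 1\right) + Q{\left(-4 \right)} N{\left(\left(-1 + 2\right) - 4 \right)} = - 5 \left(2 - 1\right) + \left(-4\right) \left(-4\right) \left(5 + 4 \left(\left(-1 + 2\right) - 4\right)\right) = \left(-5\right) 1 + 16 \left(5 + 4 \left(1 - 4\right)\right) = -5 + 16 \left(5 + 4 \left(-3\right)\right) = -5 + 16 \left(5 - 12\right) = -5 + 16 \left(-7\right) = -5 - 112 = -117$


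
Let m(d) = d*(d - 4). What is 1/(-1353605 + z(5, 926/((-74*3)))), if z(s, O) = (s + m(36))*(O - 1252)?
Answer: -111/311576450 ≈ -3.5625e-7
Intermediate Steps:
m(d) = d*(-4 + d)
z(s, O) = (-1252 + O)*(1152 + s) (z(s, O) = (s + 36*(-4 + 36))*(O - 1252) = (s + 36*32)*(-1252 + O) = (s + 1152)*(-1252 + O) = (1152 + s)*(-1252 + O) = (-1252 + O)*(1152 + s))
1/(-1353605 + z(5, 926/((-74*3)))) = 1/(-1353605 + (-1442304 - 1252*5 + 1152*(926/((-74*3))) + (926/((-74*3)))*5)) = 1/(-1353605 + (-1442304 - 6260 + 1152*(926/(-222)) + (926/(-222))*5)) = 1/(-1353605 + (-1442304 - 6260 + 1152*(926*(-1/222)) + (926*(-1/222))*5)) = 1/(-1353605 + (-1442304 - 6260 + 1152*(-463/111) - 463/111*5)) = 1/(-1353605 + (-1442304 - 6260 - 177792/37 - 2315/111)) = 1/(-1353605 - 161326295/111) = 1/(-311576450/111) = -111/311576450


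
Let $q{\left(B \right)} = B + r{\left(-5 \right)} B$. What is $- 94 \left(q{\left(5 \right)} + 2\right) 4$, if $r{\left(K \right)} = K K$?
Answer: $-49632$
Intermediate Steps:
$r{\left(K \right)} = K^{2}$
$q{\left(B \right)} = 26 B$ ($q{\left(B \right)} = B + \left(-5\right)^{2} B = B + 25 B = 26 B$)
$- 94 \left(q{\left(5 \right)} + 2\right) 4 = - 94 \left(26 \cdot 5 + 2\right) 4 = - 94 \left(130 + 2\right) 4 = - 94 \cdot 132 \cdot 4 = \left(-94\right) 528 = -49632$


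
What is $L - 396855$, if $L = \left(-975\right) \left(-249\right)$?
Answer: $-154080$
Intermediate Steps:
$L = 242775$
$L - 396855 = 242775 - 396855 = -154080$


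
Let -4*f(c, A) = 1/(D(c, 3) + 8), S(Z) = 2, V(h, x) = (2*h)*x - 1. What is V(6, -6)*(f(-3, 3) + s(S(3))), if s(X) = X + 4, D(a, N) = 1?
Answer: -15695/36 ≈ -435.97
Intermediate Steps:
V(h, x) = -1 + 2*h*x (V(h, x) = 2*h*x - 1 = -1 + 2*h*x)
s(X) = 4 + X
f(c, A) = -1/36 (f(c, A) = -1/(4*(1 + 8)) = -¼/9 = -¼*⅑ = -1/36)
V(6, -6)*(f(-3, 3) + s(S(3))) = (-1 + 2*6*(-6))*(-1/36 + (4 + 2)) = (-1 - 72)*(-1/36 + 6) = -73*215/36 = -15695/36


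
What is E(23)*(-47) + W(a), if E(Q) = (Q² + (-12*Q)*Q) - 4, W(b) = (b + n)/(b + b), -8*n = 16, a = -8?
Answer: 2189453/8 ≈ 2.7368e+5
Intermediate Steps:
n = -2 (n = -⅛*16 = -2)
W(b) = (-2 + b)/(2*b) (W(b) = (b - 2)/(b + b) = (-2 + b)/((2*b)) = (-2 + b)*(1/(2*b)) = (-2 + b)/(2*b))
E(Q) = -4 - 11*Q² (E(Q) = (Q² - 12*Q²) - 4 = -11*Q² - 4 = -4 - 11*Q²)
E(23)*(-47) + W(a) = (-4 - 11*23²)*(-47) + (½)*(-2 - 8)/(-8) = (-4 - 11*529)*(-47) + (½)*(-⅛)*(-10) = (-4 - 5819)*(-47) + 5/8 = -5823*(-47) + 5/8 = 273681 + 5/8 = 2189453/8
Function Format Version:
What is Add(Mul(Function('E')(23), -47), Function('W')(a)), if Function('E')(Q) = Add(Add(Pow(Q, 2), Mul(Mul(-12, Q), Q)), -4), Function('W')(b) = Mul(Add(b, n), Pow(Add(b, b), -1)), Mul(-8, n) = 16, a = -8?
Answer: Rational(2189453, 8) ≈ 2.7368e+5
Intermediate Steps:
n = -2 (n = Mul(Rational(-1, 8), 16) = -2)
Function('W')(b) = Mul(Rational(1, 2), Pow(b, -1), Add(-2, b)) (Function('W')(b) = Mul(Add(b, -2), Pow(Add(b, b), -1)) = Mul(Add(-2, b), Pow(Mul(2, b), -1)) = Mul(Add(-2, b), Mul(Rational(1, 2), Pow(b, -1))) = Mul(Rational(1, 2), Pow(b, -1), Add(-2, b)))
Function('E')(Q) = Add(-4, Mul(-11, Pow(Q, 2))) (Function('E')(Q) = Add(Add(Pow(Q, 2), Mul(-12, Pow(Q, 2))), -4) = Add(Mul(-11, Pow(Q, 2)), -4) = Add(-4, Mul(-11, Pow(Q, 2))))
Add(Mul(Function('E')(23), -47), Function('W')(a)) = Add(Mul(Add(-4, Mul(-11, Pow(23, 2))), -47), Mul(Rational(1, 2), Pow(-8, -1), Add(-2, -8))) = Add(Mul(Add(-4, Mul(-11, 529)), -47), Mul(Rational(1, 2), Rational(-1, 8), -10)) = Add(Mul(Add(-4, -5819), -47), Rational(5, 8)) = Add(Mul(-5823, -47), Rational(5, 8)) = Add(273681, Rational(5, 8)) = Rational(2189453, 8)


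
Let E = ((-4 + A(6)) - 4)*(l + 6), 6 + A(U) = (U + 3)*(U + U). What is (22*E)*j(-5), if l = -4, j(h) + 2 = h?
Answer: -28952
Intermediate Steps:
j(h) = -2 + h
A(U) = -6 + 2*U*(3 + U) (A(U) = -6 + (U + 3)*(U + U) = -6 + (3 + U)*(2*U) = -6 + 2*U*(3 + U))
E = 188 (E = ((-4 + (-6 + 2*6² + 6*6)) - 4)*(-4 + 6) = ((-4 + (-6 + 2*36 + 36)) - 4)*2 = ((-4 + (-6 + 72 + 36)) - 4)*2 = ((-4 + 102) - 4)*2 = (98 - 4)*2 = 94*2 = 188)
(22*E)*j(-5) = (22*188)*(-2 - 5) = 4136*(-7) = -28952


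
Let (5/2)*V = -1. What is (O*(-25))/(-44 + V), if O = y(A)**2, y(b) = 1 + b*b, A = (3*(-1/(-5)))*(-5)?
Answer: 6250/111 ≈ 56.306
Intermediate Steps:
V = -2/5 (V = (2/5)*(-1) = -2/5 ≈ -0.40000)
A = -3 (A = (3*(-1*(-1/5)))*(-5) = (3*(1/5))*(-5) = (3/5)*(-5) = -3)
y(b) = 1 + b**2
O = 100 (O = (1 + (-3)**2)**2 = (1 + 9)**2 = 10**2 = 100)
(O*(-25))/(-44 + V) = (100*(-25))/(-44 - 2/5) = -2500/(-222/5) = -2500*(-5/222) = 6250/111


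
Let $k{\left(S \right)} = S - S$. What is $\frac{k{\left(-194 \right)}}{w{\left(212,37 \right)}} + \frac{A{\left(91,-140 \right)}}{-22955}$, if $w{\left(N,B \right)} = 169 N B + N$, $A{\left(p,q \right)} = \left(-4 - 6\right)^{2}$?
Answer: $- \frac{20}{4591} \approx -0.0043563$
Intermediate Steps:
$A{\left(p,q \right)} = 100$ ($A{\left(p,q \right)} = \left(-10\right)^{2} = 100$)
$w{\left(N,B \right)} = N + 169 B N$ ($w{\left(N,B \right)} = 169 B N + N = N + 169 B N$)
$k{\left(S \right)} = 0$
$\frac{k{\left(-194 \right)}}{w{\left(212,37 \right)}} + \frac{A{\left(91,-140 \right)}}{-22955} = \frac{0}{212 \left(1 + 169 \cdot 37\right)} + \frac{100}{-22955} = \frac{0}{212 \left(1 + 6253\right)} + 100 \left(- \frac{1}{22955}\right) = \frac{0}{212 \cdot 6254} - \frac{20}{4591} = \frac{0}{1325848} - \frac{20}{4591} = 0 \cdot \frac{1}{1325848} - \frac{20}{4591} = 0 - \frac{20}{4591} = - \frac{20}{4591}$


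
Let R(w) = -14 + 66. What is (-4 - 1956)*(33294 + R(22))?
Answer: -65358160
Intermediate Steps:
R(w) = 52
(-4 - 1956)*(33294 + R(22)) = (-4 - 1956)*(33294 + 52) = -1960*33346 = -65358160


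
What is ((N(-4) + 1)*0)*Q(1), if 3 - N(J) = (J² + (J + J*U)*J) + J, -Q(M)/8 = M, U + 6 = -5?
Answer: 0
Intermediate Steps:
U = -11 (U = -6 - 5 = -11)
Q(M) = -8*M
N(J) = 3 - J + 9*J² (N(J) = 3 - ((J² + (J + J*(-11))*J) + J) = 3 - ((J² + (J - 11*J)*J) + J) = 3 - ((J² + (-10*J)*J) + J) = 3 - ((J² - 10*J²) + J) = 3 - (-9*J² + J) = 3 - (J - 9*J²) = 3 + (-J + 9*J²) = 3 - J + 9*J²)
((N(-4) + 1)*0)*Q(1) = (((3 - 1*(-4) + 9*(-4)²) + 1)*0)*(-8*1) = (((3 + 4 + 9*16) + 1)*0)*(-8) = (((3 + 4 + 144) + 1)*0)*(-8) = ((151 + 1)*0)*(-8) = (152*0)*(-8) = 0*(-8) = 0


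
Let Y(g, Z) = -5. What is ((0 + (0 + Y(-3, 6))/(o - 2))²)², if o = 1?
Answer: 625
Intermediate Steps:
((0 + (0 + Y(-3, 6))/(o - 2))²)² = ((0 + (0 - 5)/(1 - 2))²)² = ((0 - 5/(-1))²)² = ((0 - 5*(-1))²)² = ((0 + 5)²)² = (5²)² = 25² = 625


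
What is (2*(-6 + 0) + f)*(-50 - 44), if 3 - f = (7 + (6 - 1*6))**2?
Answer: 5452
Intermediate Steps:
f = -46 (f = 3 - (7 + (6 - 1*6))**2 = 3 - (7 + (6 - 6))**2 = 3 - (7 + 0)**2 = 3 - 1*7**2 = 3 - 1*49 = 3 - 49 = -46)
(2*(-6 + 0) + f)*(-50 - 44) = (2*(-6 + 0) - 46)*(-50 - 44) = (2*(-6) - 46)*(-94) = (-12 - 46)*(-94) = -58*(-94) = 5452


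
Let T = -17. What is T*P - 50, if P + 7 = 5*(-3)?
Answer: 324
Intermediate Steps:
P = -22 (P = -7 + 5*(-3) = -7 - 15 = -22)
T*P - 50 = -17*(-22) - 50 = 374 - 50 = 324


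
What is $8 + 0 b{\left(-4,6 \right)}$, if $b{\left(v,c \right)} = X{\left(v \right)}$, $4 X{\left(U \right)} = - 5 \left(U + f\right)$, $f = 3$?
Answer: $8$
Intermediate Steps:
$X{\left(U \right)} = - \frac{15}{4} - \frac{5 U}{4}$ ($X{\left(U \right)} = \frac{\left(-5\right) \left(U + 3\right)}{4} = \frac{\left(-5\right) \left(3 + U\right)}{4} = \frac{-15 - 5 U}{4} = - \frac{15}{4} - \frac{5 U}{4}$)
$b{\left(v,c \right)} = - \frac{15}{4} - \frac{5 v}{4}$
$8 + 0 b{\left(-4,6 \right)} = 8 + 0 \left(- \frac{15}{4} - -5\right) = 8 + 0 \left(- \frac{15}{4} + 5\right) = 8 + 0 \cdot \frac{5}{4} = 8 + 0 = 8$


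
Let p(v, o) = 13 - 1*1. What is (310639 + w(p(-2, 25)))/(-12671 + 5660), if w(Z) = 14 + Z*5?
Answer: -103571/2337 ≈ -44.318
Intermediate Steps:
p(v, o) = 12 (p(v, o) = 13 - 1 = 12)
w(Z) = 14 + 5*Z
(310639 + w(p(-2, 25)))/(-12671 + 5660) = (310639 + (14 + 5*12))/(-12671 + 5660) = (310639 + (14 + 60))/(-7011) = (310639 + 74)*(-1/7011) = 310713*(-1/7011) = -103571/2337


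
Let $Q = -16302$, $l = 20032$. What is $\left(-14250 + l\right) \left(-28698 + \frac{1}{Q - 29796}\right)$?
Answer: $- \frac{3824562890855}{23049} \approx -1.6593 \cdot 10^{8}$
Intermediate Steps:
$\left(-14250 + l\right) \left(-28698 + \frac{1}{Q - 29796}\right) = \left(-14250 + 20032\right) \left(-28698 + \frac{1}{-16302 - 29796}\right) = 5782 \left(-28698 + \frac{1}{-46098}\right) = 5782 \left(-28698 - \frac{1}{46098}\right) = 5782 \left(- \frac{1322920405}{46098}\right) = - \frac{3824562890855}{23049}$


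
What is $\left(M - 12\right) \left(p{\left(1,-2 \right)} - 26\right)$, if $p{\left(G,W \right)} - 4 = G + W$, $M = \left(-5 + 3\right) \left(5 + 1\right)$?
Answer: $552$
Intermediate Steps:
$M = -12$ ($M = \left(-2\right) 6 = -12$)
$p{\left(G,W \right)} = 4 + G + W$ ($p{\left(G,W \right)} = 4 + \left(G + W\right) = 4 + G + W$)
$\left(M - 12\right) \left(p{\left(1,-2 \right)} - 26\right) = \left(-12 - 12\right) \left(\left(4 + 1 - 2\right) - 26\right) = \left(-12 - 12\right) \left(3 - 26\right) = \left(-24\right) \left(-23\right) = 552$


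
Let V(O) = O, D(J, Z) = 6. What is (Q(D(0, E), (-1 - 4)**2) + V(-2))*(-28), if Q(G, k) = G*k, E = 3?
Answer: -4144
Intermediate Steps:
(Q(D(0, E), (-1 - 4)**2) + V(-2))*(-28) = (6*(-1 - 4)**2 - 2)*(-28) = (6*(-5)**2 - 2)*(-28) = (6*25 - 2)*(-28) = (150 - 2)*(-28) = 148*(-28) = -4144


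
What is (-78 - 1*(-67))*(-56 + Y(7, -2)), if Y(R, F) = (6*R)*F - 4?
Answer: 1584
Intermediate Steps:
Y(R, F) = -4 + 6*F*R (Y(R, F) = 6*F*R - 4 = -4 + 6*F*R)
(-78 - 1*(-67))*(-56 + Y(7, -2)) = (-78 - 1*(-67))*(-56 + (-4 + 6*(-2)*7)) = (-78 + 67)*(-56 + (-4 - 84)) = -11*(-56 - 88) = -11*(-144) = 1584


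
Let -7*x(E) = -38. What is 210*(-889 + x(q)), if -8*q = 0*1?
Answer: -185550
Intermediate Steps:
q = 0 (q = -0 = -1/8*0 = 0)
x(E) = 38/7 (x(E) = -1/7*(-38) = 38/7)
210*(-889 + x(q)) = 210*(-889 + 38/7) = 210*(-6185/7) = -185550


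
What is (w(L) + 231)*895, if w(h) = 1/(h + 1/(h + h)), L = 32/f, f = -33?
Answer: 646668825/3137 ≈ 2.0614e+5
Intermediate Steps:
L = -32/33 (L = 32/(-33) = 32*(-1/33) = -32/33 ≈ -0.96970)
w(h) = 1/(h + 1/(2*h))
(w(L) + 231)*895 = (2*(-32/33)/(1 + 2*(-32/33)²) + 231)*895 = (2*(-32/33)/(1 + 2*(1024/1089)) + 231)*895 = (2*(-32/33)/(1 + 2048/1089) + 231)*895 = (2*(-32/33)/(3137/1089) + 231)*895 = (2*(-32/33)*(1089/3137) + 231)*895 = (-2112/3137 + 231)*895 = (722535/3137)*895 = 646668825/3137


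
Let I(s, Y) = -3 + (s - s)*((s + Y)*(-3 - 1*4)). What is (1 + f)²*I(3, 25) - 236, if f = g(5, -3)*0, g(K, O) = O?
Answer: -239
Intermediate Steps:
f = 0 (f = -3*0 = 0)
I(s, Y) = -3 (I(s, Y) = -3 + 0*((Y + s)*(-3 - 4)) = -3 + 0*((Y + s)*(-7)) = -3 + 0*(-7*Y - 7*s) = -3 + 0 = -3)
(1 + f)²*I(3, 25) - 236 = (1 + 0)²*(-3) - 236 = 1²*(-3) - 236 = 1*(-3) - 236 = -3 - 236 = -239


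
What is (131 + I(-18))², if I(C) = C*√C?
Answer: 11329 - 14148*I*√2 ≈ 11329.0 - 20008.0*I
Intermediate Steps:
I(C) = C^(3/2)
(131 + I(-18))² = (131 + (-18)^(3/2))² = (131 - 54*I*√2)²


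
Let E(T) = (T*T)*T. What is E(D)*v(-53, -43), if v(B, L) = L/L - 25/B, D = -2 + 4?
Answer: 624/53 ≈ 11.774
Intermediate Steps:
D = 2
E(T) = T**3 (E(T) = T**2*T = T**3)
v(B, L) = 1 - 25/B
E(D)*v(-53, -43) = 2**3*((-25 - 53)/(-53)) = 8*(-1/53*(-78)) = 8*(78/53) = 624/53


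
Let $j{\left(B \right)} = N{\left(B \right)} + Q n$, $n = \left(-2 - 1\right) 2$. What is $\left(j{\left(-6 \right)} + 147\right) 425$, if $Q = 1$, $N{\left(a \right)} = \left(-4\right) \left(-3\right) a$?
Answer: $29325$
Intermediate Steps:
$n = -6$ ($n = \left(-3\right) 2 = -6$)
$N{\left(a \right)} = 12 a$
$j{\left(B \right)} = -6 + 12 B$ ($j{\left(B \right)} = 12 B + 1 \left(-6\right) = 12 B - 6 = -6 + 12 B$)
$\left(j{\left(-6 \right)} + 147\right) 425 = \left(\left(-6 + 12 \left(-6\right)\right) + 147\right) 425 = \left(\left(-6 - 72\right) + 147\right) 425 = \left(-78 + 147\right) 425 = 69 \cdot 425 = 29325$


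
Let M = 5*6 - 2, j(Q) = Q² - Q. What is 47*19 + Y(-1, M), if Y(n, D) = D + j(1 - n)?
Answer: 923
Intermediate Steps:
M = 28 (M = 30 - 2 = 28)
Y(n, D) = D - n*(1 - n) (Y(n, D) = D + (1 - n)*(-1 + (1 - n)) = D + (1 - n)*(-n) = D - n*(1 - n))
47*19 + Y(-1, M) = 47*19 + (28 - (-1 - 1)) = 893 + (28 - 1*(-2)) = 893 + (28 + 2) = 893 + 30 = 923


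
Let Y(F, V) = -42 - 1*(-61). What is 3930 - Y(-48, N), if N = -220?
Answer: 3911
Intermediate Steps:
Y(F, V) = 19 (Y(F, V) = -42 + 61 = 19)
3930 - Y(-48, N) = 3930 - 1*19 = 3930 - 19 = 3911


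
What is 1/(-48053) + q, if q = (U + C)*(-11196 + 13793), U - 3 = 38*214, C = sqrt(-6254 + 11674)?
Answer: 1015196269534/48053 + 5194*sqrt(1355) ≈ 2.1318e+7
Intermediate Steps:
C = 2*sqrt(1355) (C = sqrt(5420) = 2*sqrt(1355) ≈ 73.621)
U = 8135 (U = 3 + 38*214 = 3 + 8132 = 8135)
q = 21126595 + 5194*sqrt(1355) (q = (8135 + 2*sqrt(1355))*(-11196 + 13793) = (8135 + 2*sqrt(1355))*2597 = 21126595 + 5194*sqrt(1355) ≈ 2.1318e+7)
1/(-48053) + q = 1/(-48053) + (21126595 + 5194*sqrt(1355)) = -1/48053 + (21126595 + 5194*sqrt(1355)) = 1015196269534/48053 + 5194*sqrt(1355)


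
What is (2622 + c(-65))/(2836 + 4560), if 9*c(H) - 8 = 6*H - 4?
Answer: 5803/16641 ≈ 0.34872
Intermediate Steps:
c(H) = 4/9 + 2*H/3 (c(H) = 8/9 + (6*H - 4)/9 = 8/9 + (-4 + 6*H)/9 = 8/9 + (-4/9 + 2*H/3) = 4/9 + 2*H/3)
(2622 + c(-65))/(2836 + 4560) = (2622 + (4/9 + (2/3)*(-65)))/(2836 + 4560) = (2622 + (4/9 - 130/3))/7396 = (2622 - 386/9)*(1/7396) = (23212/9)*(1/7396) = 5803/16641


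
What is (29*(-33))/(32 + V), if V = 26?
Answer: -33/2 ≈ -16.500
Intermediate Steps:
(29*(-33))/(32 + V) = (29*(-33))/(32 + 26) = -957/58 = -957*1/58 = -33/2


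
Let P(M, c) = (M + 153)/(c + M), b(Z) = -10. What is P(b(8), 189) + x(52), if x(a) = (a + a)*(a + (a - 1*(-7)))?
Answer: 2066519/179 ≈ 11545.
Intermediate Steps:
P(M, c) = (153 + M)/(M + c)
x(a) = 2*a*(7 + 2*a) (x(a) = (2*a)*(a + (a + 7)) = (2*a)*(a + (7 + a)) = (2*a)*(7 + 2*a) = 2*a*(7 + 2*a))
P(b(8), 189) + x(52) = (153 - 10)/(-10 + 189) + 2*52*(7 + 2*52) = 143/179 + 2*52*(7 + 104) = (1/179)*143 + 2*52*111 = 143/179 + 11544 = 2066519/179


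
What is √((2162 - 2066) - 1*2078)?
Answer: I*√1982 ≈ 44.52*I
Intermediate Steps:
√((2162 - 2066) - 1*2078) = √(96 - 2078) = √(-1982) = I*√1982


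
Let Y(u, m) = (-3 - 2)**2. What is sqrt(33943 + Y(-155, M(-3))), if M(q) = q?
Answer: 4*sqrt(2123) ≈ 184.30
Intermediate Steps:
Y(u, m) = 25 (Y(u, m) = (-5)**2 = 25)
sqrt(33943 + Y(-155, M(-3))) = sqrt(33943 + 25) = sqrt(33968) = 4*sqrt(2123)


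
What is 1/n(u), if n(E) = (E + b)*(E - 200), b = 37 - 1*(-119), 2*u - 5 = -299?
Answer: -1/3123 ≈ -0.00032020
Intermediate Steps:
u = -147 (u = 5/2 + (1/2)*(-299) = 5/2 - 299/2 = -147)
b = 156 (b = 37 + 119 = 156)
n(E) = (-200 + E)*(156 + E) (n(E) = (E + 156)*(E - 200) = (156 + E)*(-200 + E) = (-200 + E)*(156 + E))
1/n(u) = 1/(-31200 + (-147)**2 - 44*(-147)) = 1/(-31200 + 21609 + 6468) = 1/(-3123) = -1/3123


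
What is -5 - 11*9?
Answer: -104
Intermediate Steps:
-5 - 11*9 = -5 - 99 = -104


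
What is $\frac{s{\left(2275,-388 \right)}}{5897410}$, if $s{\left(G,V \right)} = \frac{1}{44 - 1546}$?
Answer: $- \frac{1}{8857909820} \approx -1.1289 \cdot 10^{-10}$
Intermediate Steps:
$s{\left(G,V \right)} = - \frac{1}{1502}$ ($s{\left(G,V \right)} = \frac{1}{-1502} = - \frac{1}{1502}$)
$\frac{s{\left(2275,-388 \right)}}{5897410} = - \frac{1}{1502 \cdot 5897410} = \left(- \frac{1}{1502}\right) \frac{1}{5897410} = - \frac{1}{8857909820}$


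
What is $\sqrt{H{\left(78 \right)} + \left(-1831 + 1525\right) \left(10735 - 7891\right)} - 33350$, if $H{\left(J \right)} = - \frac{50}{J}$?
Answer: $-33350 + \frac{i \sqrt{1323672519}}{39} \approx -33350.0 + 932.88 i$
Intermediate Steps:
$\sqrt{H{\left(78 \right)} + \left(-1831 + 1525\right) \left(10735 - 7891\right)} - 33350 = \sqrt{- \frac{50}{78} + \left(-1831 + 1525\right) \left(10735 - 7891\right)} - 33350 = \sqrt{\left(-50\right) \frac{1}{78} - 870264} - 33350 = \sqrt{- \frac{25}{39} - 870264} - 33350 = \sqrt{- \frac{33940321}{39}} - 33350 = \frac{i \sqrt{1323672519}}{39} - 33350 = -33350 + \frac{i \sqrt{1323672519}}{39}$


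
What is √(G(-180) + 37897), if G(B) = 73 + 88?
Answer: √38058 ≈ 195.08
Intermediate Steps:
G(B) = 161
√(G(-180) + 37897) = √(161 + 37897) = √38058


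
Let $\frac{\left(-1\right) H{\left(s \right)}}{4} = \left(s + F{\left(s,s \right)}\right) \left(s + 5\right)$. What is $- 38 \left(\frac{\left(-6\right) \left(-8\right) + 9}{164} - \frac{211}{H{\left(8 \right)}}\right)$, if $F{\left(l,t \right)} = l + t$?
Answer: $- \frac{502265}{25584} \approx -19.632$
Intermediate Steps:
$H{\left(s \right)} = - 12 s \left(5 + s\right)$ ($H{\left(s \right)} = - 4 \left(s + \left(s + s\right)\right) \left(s + 5\right) = - 4 \left(s + 2 s\right) \left(5 + s\right) = - 4 \cdot 3 s \left(5 + s\right) = - 12 s \left(5 + s\right)$)
$- 38 \left(\frac{\left(-6\right) \left(-8\right) + 9}{164} - \frac{211}{H{\left(8 \right)}}\right) = - 38 \left(\frac{\left(-6\right) \left(-8\right) + 9}{164} - \frac{211}{12 \cdot 8 \left(-5 - 8\right)}\right) = - 38 \left(\left(48 + 9\right) \frac{1}{164} - \frac{211}{12 \cdot 8 \left(-5 - 8\right)}\right) = - 38 \left(57 \cdot \frac{1}{164} - \frac{211}{12 \cdot 8 \left(-13\right)}\right) = - 38 \left(\frac{57}{164} - \frac{211}{-1248}\right) = - 38 \left(\frac{57}{164} - - \frac{211}{1248}\right) = - 38 \left(\frac{57}{164} + \frac{211}{1248}\right) = \left(-38\right) \frac{26435}{51168} = - \frac{502265}{25584}$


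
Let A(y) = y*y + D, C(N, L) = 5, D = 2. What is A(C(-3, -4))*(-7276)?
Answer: -196452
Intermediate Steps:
A(y) = 2 + y² (A(y) = y*y + 2 = y² + 2 = 2 + y²)
A(C(-3, -4))*(-7276) = (2 + 5²)*(-7276) = (2 + 25)*(-7276) = 27*(-7276) = -196452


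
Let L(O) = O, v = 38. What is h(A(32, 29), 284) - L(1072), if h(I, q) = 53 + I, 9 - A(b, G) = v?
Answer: -1048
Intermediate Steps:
A(b, G) = -29 (A(b, G) = 9 - 1*38 = 9 - 38 = -29)
h(A(32, 29), 284) - L(1072) = (53 - 29) - 1*1072 = 24 - 1072 = -1048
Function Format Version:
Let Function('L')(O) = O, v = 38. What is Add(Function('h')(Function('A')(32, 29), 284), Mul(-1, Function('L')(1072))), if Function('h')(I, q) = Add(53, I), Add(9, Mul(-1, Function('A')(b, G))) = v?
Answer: -1048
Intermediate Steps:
Function('A')(b, G) = -29 (Function('A')(b, G) = Add(9, Mul(-1, 38)) = Add(9, -38) = -29)
Add(Function('h')(Function('A')(32, 29), 284), Mul(-1, Function('L')(1072))) = Add(Add(53, -29), Mul(-1, 1072)) = Add(24, -1072) = -1048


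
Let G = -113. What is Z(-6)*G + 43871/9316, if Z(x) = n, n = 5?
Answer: -5219669/9316 ≈ -560.29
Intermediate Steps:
Z(x) = 5
Z(-6)*G + 43871/9316 = 5*(-113) + 43871/9316 = -565 + 43871*(1/9316) = -565 + 43871/9316 = -5219669/9316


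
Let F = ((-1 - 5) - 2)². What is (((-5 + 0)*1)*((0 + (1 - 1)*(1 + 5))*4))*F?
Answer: 0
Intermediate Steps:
F = 64 (F = (-6 - 2)² = (-8)² = 64)
(((-5 + 0)*1)*((0 + (1 - 1)*(1 + 5))*4))*F = (((-5 + 0)*1)*((0 + (1 - 1)*(1 + 5))*4))*64 = ((-5*1)*((0 + 0*6)*4))*64 = -5*(0 + 0)*4*64 = -0*4*64 = -5*0*64 = 0*64 = 0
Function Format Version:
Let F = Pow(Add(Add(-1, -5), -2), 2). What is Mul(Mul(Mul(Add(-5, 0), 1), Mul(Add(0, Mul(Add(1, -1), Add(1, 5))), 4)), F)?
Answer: 0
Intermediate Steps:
F = 64 (F = Pow(Add(-6, -2), 2) = Pow(-8, 2) = 64)
Mul(Mul(Mul(Add(-5, 0), 1), Mul(Add(0, Mul(Add(1, -1), Add(1, 5))), 4)), F) = Mul(Mul(Mul(Add(-5, 0), 1), Mul(Add(0, Mul(Add(1, -1), Add(1, 5))), 4)), 64) = Mul(Mul(Mul(-5, 1), Mul(Add(0, Mul(0, 6)), 4)), 64) = Mul(Mul(-5, Mul(Add(0, 0), 4)), 64) = Mul(Mul(-5, Mul(0, 4)), 64) = Mul(Mul(-5, 0), 64) = Mul(0, 64) = 0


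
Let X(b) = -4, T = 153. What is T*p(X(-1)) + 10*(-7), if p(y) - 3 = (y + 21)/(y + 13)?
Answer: 678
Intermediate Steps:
p(y) = 3 + (21 + y)/(13 + y) (p(y) = 3 + (y + 21)/(y + 13) = 3 + (21 + y)/(13 + y))
T*p(X(-1)) + 10*(-7) = 153*(4*(15 - 4)/(13 - 4)) + 10*(-7) = 153*(4*11/9) - 70 = 153*(4*(1/9)*11) - 70 = 153*(44/9) - 70 = 748 - 70 = 678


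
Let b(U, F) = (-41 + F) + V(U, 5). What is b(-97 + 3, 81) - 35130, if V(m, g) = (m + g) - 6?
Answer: -35185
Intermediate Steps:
V(m, g) = -6 + g + m (V(m, g) = (g + m) - 6 = -6 + g + m)
b(U, F) = -42 + F + U (b(U, F) = (-41 + F) + (-6 + 5 + U) = (-41 + F) + (-1 + U) = -42 + F + U)
b(-97 + 3, 81) - 35130 = (-42 + 81 + (-97 + 3)) - 35130 = (-42 + 81 - 94) - 35130 = -55 - 35130 = -35185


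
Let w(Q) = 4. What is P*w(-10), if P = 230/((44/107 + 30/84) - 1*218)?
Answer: -1378160/325413 ≈ -4.2351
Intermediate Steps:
P = -344540/325413 (P = 230/((44*(1/107) + 30*(1/84)) - 218) = 230/((44/107 + 5/14) - 218) = 230/(1151/1498 - 218) = 230/(-325413/1498) = 230*(-1498/325413) = -344540/325413 ≈ -1.0588)
P*w(-10) = -344540/325413*4 = -1378160/325413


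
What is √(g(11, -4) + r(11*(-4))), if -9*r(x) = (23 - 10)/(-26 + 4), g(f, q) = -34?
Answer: I*√147818/66 ≈ 5.8253*I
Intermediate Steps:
r(x) = 13/198 (r(x) = -(23 - 10)/(9*(-26 + 4)) = -13/(9*(-22)) = -13*(-1)/(9*22) = -⅑*(-13/22) = 13/198)
√(g(11, -4) + r(11*(-4))) = √(-34 + 13/198) = √(-6719/198) = I*√147818/66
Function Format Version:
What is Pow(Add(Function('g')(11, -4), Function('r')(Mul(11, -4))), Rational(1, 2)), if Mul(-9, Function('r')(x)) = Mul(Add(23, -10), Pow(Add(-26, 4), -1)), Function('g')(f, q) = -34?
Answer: Mul(Rational(1, 66), I, Pow(147818, Rational(1, 2))) ≈ Mul(5.8253, I)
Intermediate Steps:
Function('r')(x) = Rational(13, 198) (Function('r')(x) = Mul(Rational(-1, 9), Mul(Add(23, -10), Pow(Add(-26, 4), -1))) = Mul(Rational(-1, 9), Mul(13, Pow(-22, -1))) = Mul(Rational(-1, 9), Mul(13, Rational(-1, 22))) = Mul(Rational(-1, 9), Rational(-13, 22)) = Rational(13, 198))
Pow(Add(Function('g')(11, -4), Function('r')(Mul(11, -4))), Rational(1, 2)) = Pow(Add(-34, Rational(13, 198)), Rational(1, 2)) = Pow(Rational(-6719, 198), Rational(1, 2)) = Mul(Rational(1, 66), I, Pow(147818, Rational(1, 2)))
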